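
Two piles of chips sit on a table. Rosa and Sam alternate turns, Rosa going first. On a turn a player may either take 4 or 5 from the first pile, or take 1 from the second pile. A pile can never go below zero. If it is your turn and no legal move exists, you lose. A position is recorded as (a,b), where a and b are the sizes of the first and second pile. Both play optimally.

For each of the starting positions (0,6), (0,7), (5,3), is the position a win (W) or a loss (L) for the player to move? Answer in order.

Positions with no move are L. A position that does have a move is losing for the player to move precisely when every available move leads to a winning position for the opponent. Fill in the labels:
No move ever increases a pile, so every position that can arise here has a ≤ 5 and b ≤ 7; it is enough to label the cells with 0 ≤ a ≤ 5 and 0 ≤ b ≤ 7.
Every move lowers a or b (never raises either), so fill the grid row by row in increasing a, and left to right within a row: each cell's successors are then already labelled.
      b=0  b=1  b=2  b=3  b=4  b=5  b=6  b=7
a=0:    L    W    L    W    L    W    L    W
a=1:    L    W    L    W    L    W    L    W
a=2:    L    W    L    W    L    W    L    W
a=3:    L    W    L    W    L    W    L    W
a=4:    W    L    W    L    W    L    W    L
a=5:    W    L    W    L    W    L    W    L
Cells with no legal move (terminal, hence L): (0,0), (1,0), (2,0), (3,0).
The remaining L cells, each justified by listing all of its moves:
(0,2): →(0,1)(W) only, which is W, so L
(0,4): →(0,3)(W) only, which is W, so L
(0,6): →(0,5)(W) only, which is W, so L
(1,2): →(1,1)(W) only, which is W, so L
(1,4): →(1,3)(W) only, which is W, so L
(1,6): →(1,5)(W) only, which is W, so L
(2,2): →(2,1)(W) only, which is W, so L
(2,4): →(2,3)(W) only, which is W, so L
(2,6): →(2,5)(W) only, which is W, so L
(3,2): →(3,1)(W) only, which is W, so L
(3,4): →(3,3)(W) only, which is W, so L
(3,6): →(3,5)(W) only, which is W, so L
(4,1): →(0,1)(W), (4,0)(W) — all W, so L
(4,3): →(0,3)(W), (4,2)(W) — all W, so L
(4,5): →(0,5)(W), (4,4)(W) — all W, so L
(4,7): →(0,7)(W), (4,6)(W) — all W, so L
(5,1): →(1,1)(W), (0,1)(W), (5,0)(W) — all W, so L
(5,3): →(1,3)(W), (0,3)(W), (5,2)(W) — all W, so L
(5,5): →(1,5)(W), (0,5)(W), (5,4)(W) — all W, so L
(5,7): →(1,7)(W), (0,7)(W), (5,6)(W) — all W, so L
Every other cell has at least one move into one of the L cells above, so it is W.
(0,6): one of the L cells justified above, so L
(0,7): the move to (0,6) reaches an L cell, so W
(5,3): one of the L cells justified above, so L

(0,6): L, (0,7): W, (5,3): L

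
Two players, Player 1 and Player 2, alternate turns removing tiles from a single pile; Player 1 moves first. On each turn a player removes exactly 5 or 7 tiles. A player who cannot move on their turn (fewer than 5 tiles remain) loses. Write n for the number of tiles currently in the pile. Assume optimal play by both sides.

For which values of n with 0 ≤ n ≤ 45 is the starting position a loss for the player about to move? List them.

Build the W/L table. Terminal = L. A non-terminal position is W if it has a move to some L; otherwise it is L.
n=0: no move → L
n=1: no move → L
n=2: no move → L
n=3: no move → L
n=4: no move → L
n=5: can move to 0, which is L ⇒ W
n=6: can move to 1, which is L ⇒ W
n=7: can move to 2, which is L ⇒ W
n=8: can move to 3, which is L ⇒ W
n=9: can move to 4, which is L ⇒ W
n=10: can move to 3, which is L ⇒ W
n=11: can move to 4, which is L ⇒ W
n=12: moves to 7(W), 5(W); every one is W ⇒ L
n=13: moves to 8(W), 6(W); every one is W ⇒ L
n=14: moves to 9(W), 7(W); every one is W ⇒ L
n=15: moves to 10(W), 8(W); every one is W ⇒ L
n=16: moves to 11(W), 9(W); every one is W ⇒ L
n=17: can move to 12, which is L ⇒ W
n=18: can move to 13, which is L ⇒ W
n=19: can move to 14, which is L ⇒ W
n=20: can move to 15, which is L ⇒ W
n=21: can move to 16, which is L ⇒ W
n=22: can move to 15, which is L ⇒ W
n=23: can move to 16, which is L ⇒ W
n=24: moves to 19(W), 17(W); every one is W ⇒ L
n=25: moves to 20(W), 18(W); every one is W ⇒ L
n=26: moves to 21(W), 19(W); every one is W ⇒ L
n=27: moves to 22(W), 20(W); every one is W ⇒ L
n=28: moves to 23(W), 21(W); every one is W ⇒ L
n=29: can move to 24, which is L ⇒ W
n=30: can move to 25, which is L ⇒ W
n=31: can move to 26, which is L ⇒ W
n=32: can move to 27, which is L ⇒ W
n=33: can move to 28, which is L ⇒ W
n=34: can move to 27, which is L ⇒ W
n=35: can move to 28, which is L ⇒ W
n=36: moves to 31(W), 29(W); every one is W ⇒ L
n=37: moves to 32(W), 30(W); every one is W ⇒ L
n=38: moves to 33(W), 31(W); every one is W ⇒ L
n=39: moves to 34(W), 32(W); every one is W ⇒ L
n=40: moves to 35(W), 33(W); every one is W ⇒ L
n=41: can move to 36, which is L ⇒ W
n=42: can move to 37, which is L ⇒ W
n=43: can move to 38, which is L ⇒ W
n=44: can move to 39, which is L ⇒ W
n=45: can move to 40, which is L ⇒ W
Reading off the rows marked L gives the requested list; there are 20 such values of n.

0, 1, 2, 3, 4, 12, 13, 14, 15, 16, 24, 25, 26, 27, 28, 36, 37, 38, 39, 40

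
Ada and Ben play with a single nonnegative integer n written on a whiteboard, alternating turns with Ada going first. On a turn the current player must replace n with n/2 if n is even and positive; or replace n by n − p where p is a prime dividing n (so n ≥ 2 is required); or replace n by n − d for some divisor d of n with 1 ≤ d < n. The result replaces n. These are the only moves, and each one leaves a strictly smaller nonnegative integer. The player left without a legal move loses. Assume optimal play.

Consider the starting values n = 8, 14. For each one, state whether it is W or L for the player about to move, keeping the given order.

Label each position W (a win for the player to move) or L (a loss). A position with no legal move is L; any other position is W exactly when some move reaches an L, and L when every move reaches a W.
n=0: no move → L
n=1: no move → L
n=2: can move to 0, which is L ⇒ W
n=3: can move to 0, which is L ⇒ W
n=4: moves to 2(W), 3(W); every one is W ⇒ L
n=5: can move to 0, which is L ⇒ W
n=6: can move to 4, which is L ⇒ W
n=7: can move to 0, which is L ⇒ W
n=8: can move to 4, which is L ⇒ W
n=9: moves to 6(W), 8(W); every one is W ⇒ L
n=10: can move to 9, which is L ⇒ W
n=11: can move to 0, which is L ⇒ W
n=12: can move to 9, which is L ⇒ W
n=13: can move to 0, which is L ⇒ W
n=14: moves to 7(W), 12(W), 13(W); every one is W ⇒ L

8: W, 14: L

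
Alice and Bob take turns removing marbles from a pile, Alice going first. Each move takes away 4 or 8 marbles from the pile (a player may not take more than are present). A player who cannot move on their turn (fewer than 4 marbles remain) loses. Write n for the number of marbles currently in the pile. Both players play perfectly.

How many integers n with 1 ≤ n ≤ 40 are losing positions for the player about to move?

15

Positions with no move are L. A position that does have a move is losing for the player to move precisely when every available move leads to a winning position for the opponent. Fill in the labels:
n=0: no move → L
n=1: no move → L
n=2: no move → L
n=3: no move → L
n=4: →0(L), so W
n=5: →1(L), so W
n=6: →2(L), so W
n=7: →3(L), so W
n=8: →0(L), so W
n=9: →1(L), so W
n=10: →2(L), so W
n=11: →3(L), so W
n=12: →8(W), 4(W) — all W, so L
n=13: →9(W), 5(W) — all W, so L
n=14: →10(W), 6(W) — all W, so L
n=15: →11(W), 7(W) — all W, so L
n=16: →12(L), so W
n=17: →13(L), so W
n=18: →14(L), so W
n=19: →15(L), so W
n=20: →12(L), so W
n=21: →13(L), so W
n=22: →14(L), so W
n=23: →15(L), so W
n=24: →20(W), 16(W) — all W, so L
n=25: →21(W), 17(W) — all W, so L
n=26: →22(W), 18(W) — all W, so L
n=27: →23(W), 19(W) — all W, so L
n=28: →24(L), so W
n=29: →25(L), so W
n=30: →26(L), so W
n=31: →27(L), so W
n=32: →24(L), so W
n=33: →25(L), so W
n=34: →26(L), so W
n=35: →27(L), so W
n=36: →32(W), 28(W) — all W, so L
n=37: →33(W), 29(W) — all W, so L
n=38: →34(W), 30(W) — all W, so L
n=39: →35(W), 31(W) — all W, so L
n=40: →36(L), so W
L entries with 1 ≤ n ≤ 40 (n=0 is outside the asked range and is not counted): n = 1, 2, 3, 12, 13, 14, 15, 24, 25, 26, 27, 36, 37, 38, 39; that makes 15.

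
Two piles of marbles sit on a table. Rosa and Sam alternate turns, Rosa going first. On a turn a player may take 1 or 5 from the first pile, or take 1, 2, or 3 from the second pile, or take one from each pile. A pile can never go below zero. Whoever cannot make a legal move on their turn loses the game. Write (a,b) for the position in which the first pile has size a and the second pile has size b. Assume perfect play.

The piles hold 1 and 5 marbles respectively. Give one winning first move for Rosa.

Move to (1,2).

Use the standard recursion: the mover loses at a terminal position; elsewhere, the mover wins exactly when some move hands the opponent an L position.
No move ever increases a pile, so every position that can arise here has a ≤ 1 and b ≤ 5; it is enough to label the cells with 0 ≤ a ≤ 1 and 0 ≤ b ≤ 5.
Every move lowers a or b (never raises either), so fill the grid row by row in increasing a, and left to right within a row: each cell's successors are then already labelled.
      b=0  b=1  b=2  b=3  b=4  b=5
a=0:    L    W    W    W    L    W
a=1:    W    W    L    W    W    W
Cells with no legal move (terminal, hence L): (0,0).
The remaining L cells, each justified by listing all of its moves:
(0,4): moves to (0,3)(W), (0,2)(W), (0,1)(W); every one is W ⇒ L
(1,2): moves to (0,2)(W), (1,1)(W), (1,0)(W), (0,1)(W); every one is W ⇒ L
Every other cell has at least one move into one of the L cells above, so it is W.
From (1,5), the L positions reachable in one move are: (1,2), (0,4). Any move reaching one of these is winning.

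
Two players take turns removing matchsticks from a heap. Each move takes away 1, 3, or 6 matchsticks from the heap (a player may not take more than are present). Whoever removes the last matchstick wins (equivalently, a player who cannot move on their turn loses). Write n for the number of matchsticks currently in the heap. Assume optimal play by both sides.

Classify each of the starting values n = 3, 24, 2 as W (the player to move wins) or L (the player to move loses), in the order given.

3: W, 24: W, 2: L

Label each position W (a win for the player to move) or L (a loss). A position with no legal move is L; any other position is W exactly when some move reaches an L, and L when every move reaches a W.
n=0: no move → L
n=1: →0(L), so W
n=2: →1(W) only, which is W, so L
n=3: →2(L), so W
n=4: →3(W), 1(W) — all W, so L
n=5: →4(L), so W
n=6: →0(L), so W
n=7: →4(L), so W
n=8: →2(L), so W
n=9: →8(W), 6(W), 3(W) — all W, so L
n=10: →9(L), so W
n=11: →10(W), 8(W), 5(W) — all W, so L
n=12: →11(L), so W
n=13: →12(W), 10(W), 7(W) — all W, so L
n=14: →13(L), so W
n=15: →9(L), so W
n=16: →13(L), so W
n=17: →11(L), so W
n=18: →17(W), 15(W), 12(W) — all W, so L
n=19: →18(L), so W
n=20: →19(W), 17(W), 14(W) — all W, so L
n=21: →20(L), so W
n=22: →21(W), 19(W), 16(W) — all W, so L
n=23: →22(L), so W
n=24: →18(L), so W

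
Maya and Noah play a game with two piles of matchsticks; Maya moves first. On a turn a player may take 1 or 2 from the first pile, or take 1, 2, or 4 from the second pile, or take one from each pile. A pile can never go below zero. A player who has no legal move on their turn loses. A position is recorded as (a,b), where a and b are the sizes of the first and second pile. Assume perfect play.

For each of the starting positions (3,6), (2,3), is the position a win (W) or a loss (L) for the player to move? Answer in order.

(3,6): L, (2,3): W

Compute win/loss labels from the base case upward. A position with no move is L. Any other position is W if it can reach an L in one move, else L.
No move ever increases a pile, so every position that can arise here has a ≤ 3 and b ≤ 6; it is enough to label the cells with 0 ≤ a ≤ 3 and 0 ≤ b ≤ 6.
Every move lowers a or b (never raises either), so fill the grid row by row in increasing a, and left to right within a row: each cell's successors are then already labelled.
      b=0  b=1  b=2  b=3  b=4  b=5  b=6
a=0:    L    W    W    L    W    W    L
a=1:    W    W    L    W    W    L    W
a=2:    W    L    W    W    L    W    W
a=3:    L    W    W    L    W    W    L
Cells with no legal move (terminal, hence L): (0,0).
The remaining L cells, each justified by listing all of its moves:
(0,3): moves to (0,2)(W), (0,1)(W); every one is W ⇒ L
(0,6): moves to (0,5)(W), (0,4)(W), (0,2)(W); every one is W ⇒ L
(1,2): moves to (0,2)(W), (1,1)(W), (1,0)(W), (0,1)(W); every one is W ⇒ L
(1,5): moves to (0,5)(W), (1,4)(W), (1,3)(W), (1,1)(W), (0,4)(W); every one is W ⇒ L
(2,1): moves to (1,1)(W), (0,1)(W), (2,0)(W), (1,0)(W); every one is W ⇒ L
(2,4): moves to (1,4)(W), (0,4)(W), (2,3)(W), (2,2)(W), (2,0)(W), (1,3)(W); every one is W ⇒ L
(3,0): moves to (2,0)(W), (1,0)(W); every one is W ⇒ L
(3,3): moves to (2,3)(W), (1,3)(W), (3,2)(W), (3,1)(W), (2,2)(W); every one is W ⇒ L
(3,6): moves to (2,6)(W), (1,6)(W), (3,5)(W), (3,4)(W), (3,2)(W), (2,5)(W); every one is W ⇒ L
Every other cell has at least one move into one of the L cells above, so it is W.
(3,6): one of the L cells justified above, so L
(2,3): the move to (0,3) reaches an L cell, so W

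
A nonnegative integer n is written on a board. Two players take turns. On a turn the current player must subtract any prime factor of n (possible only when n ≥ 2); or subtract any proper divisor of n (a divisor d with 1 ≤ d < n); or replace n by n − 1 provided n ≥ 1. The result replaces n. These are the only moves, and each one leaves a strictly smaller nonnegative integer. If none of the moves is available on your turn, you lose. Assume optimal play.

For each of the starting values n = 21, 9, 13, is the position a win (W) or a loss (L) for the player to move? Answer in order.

21: W, 9: L, 13: W

Build the W/L table. Terminal = L. A non-terminal position is W if it has a move to some L; otherwise it is L.
n=0: no move → L
n=1: →0(L), so W
n=2: →0(L), so W
n=3: →0(L), so W
n=4: →2(W), 3(W) — all W, so L
n=5: →0(L), so W
n=6: →4(L), so W
n=7: →0(L), so W
n=8: →4(L), so W
n=9: →6(W), 8(W) — all W, so L
n=10: →9(L), so W
n=11: →0(L), so W
n=12: →9(L), so W
n=13: →0(L), so W
n=14: →7(W), 12(W), 13(W) — all W, so L
n=15: →14(L), so W
n=16: →14(L), so W
n=17: →0(L), so W
n=18: →9(L), so W
n=19: →0(L), so W
n=20: →10(W), 15(W), 16(W), 18(W), 19(W) — all W, so L
n=21: →14(L), so W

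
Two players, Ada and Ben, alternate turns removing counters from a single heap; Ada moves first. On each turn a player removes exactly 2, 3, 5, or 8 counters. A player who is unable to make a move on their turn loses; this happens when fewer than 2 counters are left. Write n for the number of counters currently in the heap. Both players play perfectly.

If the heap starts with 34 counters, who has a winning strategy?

Ben wins.

Use the standard recursion: the mover loses at a terminal position; elsewhere, the mover wins exactly when some move hands the opponent an L position.
n=0: no move → L
n=1: no move → L
n=2: →0(L), so W
n=3: →1(L), so W
n=4: →1(L), so W
n=5: →0(L), so W
n=6: →1(L), so W
n=7: →5(W), 4(W), 2(W) — all W, so L
n=8: →0(L), so W
n=9: →7(L), so W
n=10: →7(L), so W
n=11: →9(W), 8(W), 6(W), 3(W) — all W, so L
n=12: →7(L), so W
n=13: →11(L), so W
n=14: →11(L), so W
n=15: →7(L), so W
n=16: →11(L), so W
n=17: →15(W), 14(W), 12(W), 9(W) — all W, so L
n=18: →16(W), 15(W), 13(W), 10(W) — all W, so L
n=19: →17(L), so W
n=20: →18(L), so W
n=21: →18(L), so W
n=22: →17(L), so W
n=23: →18(L), so W
n=24: →22(W), 21(W), 19(W), 16(W) — all W, so L
n=25: →17(L), so W
n=26: →24(L), so W
n=27: →24(L), so W
n=28: →26(W), 25(W), 23(W), 20(W) — all W, so L
n=29: →24(L), so W
n=30: →28(L), so W
n=31: →28(L), so W
n=32: →24(L), so W
n=33: →28(L), so W
n=34: →32(W), 31(W), 29(W), 26(W) — all W, so L
The starting position 34 is L: whatever Ada does, the opponent receives a W position.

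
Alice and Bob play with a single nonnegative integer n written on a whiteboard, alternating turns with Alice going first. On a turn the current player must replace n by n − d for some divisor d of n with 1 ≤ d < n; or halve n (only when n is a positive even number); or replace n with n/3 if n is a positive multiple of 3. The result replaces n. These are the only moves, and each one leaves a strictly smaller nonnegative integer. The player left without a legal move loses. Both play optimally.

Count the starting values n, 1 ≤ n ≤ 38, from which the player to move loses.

14

Work bottom-up. With no move the player to move loses. Otherwise the position is W if at least one move leads to an L position for the opponent, and L if every move leads to a W.
n=0: no move → L
n=1: no move → L
n=2: can move to 1, which is L ⇒ W
n=3: can move to 1, which is L ⇒ W
n=4: moves to 2(W), 3(W); every one is W ⇒ L
n=5: can move to 4, which is L ⇒ W
n=6: can move to 4, which is L ⇒ W
n=7: the only move is to 6(W), a W ⇒ L
n=8: can move to 4, which is L ⇒ W
n=9: moves to 3(W), 6(W), 8(W); every one is W ⇒ L
n=10: can move to 9, which is L ⇒ W
n=11: the only move is to 10(W), a W ⇒ L
n=12: can move to 4, which is L ⇒ W
n=13: the only move is to 12(W), a W ⇒ L
n=14: can move to 7, which is L ⇒ W
n=15: moves to 5(W), 10(W), 12(W), 14(W); every one is W ⇒ L
n=16: can move to 15, which is L ⇒ W
n=17: the only move is to 16(W), a W ⇒ L
n=18: can move to 9, which is L ⇒ W
n=19: the only move is to 18(W), a W ⇒ L
n=20: can move to 15, which is L ⇒ W
n=21: can move to 7, which is L ⇒ W
n=22: can move to 11, which is L ⇒ W
n=23: the only move is to 22(W), a W ⇒ L
n=24: can move to 23, which is L ⇒ W
n=25: moves to 20(W), 24(W); every one is W ⇒ L
n=26: can move to 13, which is L ⇒ W
n=27: can move to 9, which is L ⇒ W
n=28: moves to 14(W), 21(W), 24(W), 26(W), 27(W); every one is W ⇒ L
n=29: can move to 28, which is L ⇒ W
n=30: can move to 15, which is L ⇒ W
n=31: the only move is to 30(W), a W ⇒ L
n=32: can move to 28, which is L ⇒ W
n=33: can move to 11, which is L ⇒ W
n=34: can move to 17, which is L ⇒ W
n=35: can move to 28, which is L ⇒ W
n=36: moves to 12(W), 18(W), 24(W), 27(W), 30(W), 32(W), 33(W), 34(W), 35(W); every one is W ⇒ L
n=37: can move to 36, which is L ⇒ W
n=38: can move to 19, which is L ⇒ W
L entries with 1 ≤ n ≤ 38 (n=0 is outside the asked range and is not counted): n = 1, 4, 7, 9, 11, 13, 15, 17, 19, 23, 25, 28, 31, 36; that makes 14.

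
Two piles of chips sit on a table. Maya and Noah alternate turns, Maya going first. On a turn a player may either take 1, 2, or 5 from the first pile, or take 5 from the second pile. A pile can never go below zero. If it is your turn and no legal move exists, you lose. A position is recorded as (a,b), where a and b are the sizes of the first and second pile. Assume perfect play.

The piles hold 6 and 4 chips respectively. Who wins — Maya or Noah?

Noah wins.

Build the W/L table. Terminal = L. A non-terminal position is W if it has a move to some L; otherwise it is L.
No move ever increases a pile, so every position that can arise here has a ≤ 6 and b ≤ 4; it is enough to label the cells with 0 ≤ a ≤ 6 and 0 ≤ b ≤ 4.
Every move lowers a or b (never raises either), so fill the grid row by row in increasing a, and left to right within a row: each cell's successors are then already labelled.
      b=0  b=1  b=2  b=3  b=4
a=0:    L    L    L    L    L
a=1:    W    W    W    W    W
a=2:    W    W    W    W    W
a=3:    L    L    L    L    L
a=4:    W    W    W    W    W
a=5:    W    W    W    W    W
a=6:    L    L    L    L    L
Cells with no legal move (terminal, hence L): (0,0), (0,1), (0,2), (0,3), (0,4).
The remaining L cells, each justified by listing all of its moves:
(3,0): moves to (2,0)(W), (1,0)(W); every one is W ⇒ L
(3,1): moves to (2,1)(W), (1,1)(W); every one is W ⇒ L
(3,2): moves to (2,2)(W), (1,2)(W); every one is W ⇒ L
(3,3): moves to (2,3)(W), (1,3)(W); every one is W ⇒ L
(3,4): moves to (2,4)(W), (1,4)(W); every one is W ⇒ L
(6,0): moves to (5,0)(W), (4,0)(W), (1,0)(W); every one is W ⇒ L
(6,1): moves to (5,1)(W), (4,1)(W), (1,1)(W); every one is W ⇒ L
(6,2): moves to (5,2)(W), (4,2)(W), (1,2)(W); every one is W ⇒ L
(6,3): moves to (5,3)(W), (4,3)(W), (1,3)(W); every one is W ⇒ L
(6,4): moves to (5,4)(W), (4,4)(W), (1,4)(W); every one is W ⇒ L
Every other cell has at least one move into one of the L cells above, so it is W.
The starting position (6,4) is L: whatever Maya does, the opponent receives a W position.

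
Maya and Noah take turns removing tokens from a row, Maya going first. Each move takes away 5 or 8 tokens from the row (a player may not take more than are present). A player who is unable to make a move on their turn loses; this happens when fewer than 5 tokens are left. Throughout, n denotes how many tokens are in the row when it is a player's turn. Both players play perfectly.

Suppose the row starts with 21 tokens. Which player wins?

Build the W/L table. Terminal = L. A non-terminal position is W if it has a move to some L; otherwise it is L.
n=0: no move → L
n=1: no move → L
n=2: no move → L
n=3: no move → L
n=4: no move → L
n=5: reaches L-position 0 → W
n=6: reaches L-position 1 → W
n=7: reaches L-position 2 → W
n=8: reaches L-position 3 → W
n=9: reaches L-position 4 → W
n=10: reaches L-position 2 → W
n=11: reaches L-position 3 → W
n=12: reaches L-position 4 → W
n=13: only reaches 8(W), 5(W), all W → L
n=14: only reaches 9(W), 6(W), all W → L
n=15: only reaches 10(W), 7(W), all W → L
n=16: only reaches 11(W), 8(W), all W → L
n=17: only reaches 12(W), 9(W), all W → L
n=18: reaches L-position 13 → W
n=19: reaches L-position 14 → W
n=20: reaches L-position 15 → W
n=21: reaches L-position 16 → W
The starting position 21 is W: Maya should remove 5, leaving 16, handing over an L position.

Maya wins.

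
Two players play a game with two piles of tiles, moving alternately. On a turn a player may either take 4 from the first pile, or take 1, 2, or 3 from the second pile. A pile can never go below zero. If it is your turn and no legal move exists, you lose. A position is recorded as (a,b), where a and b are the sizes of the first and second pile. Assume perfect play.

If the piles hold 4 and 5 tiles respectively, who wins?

The second player wins.

Work bottom-up. With no move the player to move loses. Otherwise the position is W if at least one move leads to an L position for the opponent, and L if every move leads to a W.
No move ever increases a pile, so every position that can arise here has a ≤ 4 and b ≤ 5; it is enough to label the cells with 0 ≤ a ≤ 4 and 0 ≤ b ≤ 5.
Every move lowers a or b (never raises either), so fill the grid row by row in increasing a, and left to right within a row: each cell's successors are then already labelled.
      b=0  b=1  b=2  b=3  b=4  b=5
a=0:    L    W    W    W    L    W
a=1:    L    W    W    W    L    W
a=2:    L    W    W    W    L    W
a=3:    L    W    W    W    L    W
a=4:    W    L    W    W    W    L
Cells with no legal move (terminal, hence L): (0,0), (1,0), (2,0), (3,0).
The remaining L cells, each justified by listing all of its moves:
(0,4): moves to (0,3)(W), (0,2)(W), (0,1)(W); every one is W ⇒ L
(1,4): moves to (1,3)(W), (1,2)(W), (1,1)(W); every one is W ⇒ L
(2,4): moves to (2,3)(W), (2,2)(W), (2,1)(W); every one is W ⇒ L
(3,4): moves to (3,3)(W), (3,2)(W), (3,1)(W); every one is W ⇒ L
(4,1): moves to (0,1)(W), (4,0)(W); every one is W ⇒ L
(4,5): moves to (0,5)(W), (4,4)(W), (4,3)(W), (4,2)(W); every one is W ⇒ L
Every other cell has at least one move into one of the L cells above, so it is W.
Every move from (4,5) reaches a W position, so the mover loses.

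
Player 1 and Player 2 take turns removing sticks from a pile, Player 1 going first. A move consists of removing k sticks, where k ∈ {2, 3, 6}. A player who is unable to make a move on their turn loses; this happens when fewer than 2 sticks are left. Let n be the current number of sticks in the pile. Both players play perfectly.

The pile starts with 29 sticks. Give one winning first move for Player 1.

Remove 2, leaving 27.

Build the W/L table. Terminal = L. A non-terminal position is W if it has a move to some L; otherwise it is L.
n=0: no move → L
n=1: no move → L
n=2: can move to 0, which is L ⇒ W
n=3: can move to 1, which is L ⇒ W
n=4: can move to 1, which is L ⇒ W
n=5: moves to 3(W), 2(W); every one is W ⇒ L
n=6: can move to 0, which is L ⇒ W
n=7: can move to 5, which is L ⇒ W
n=8: can move to 5, which is L ⇒ W
n=9: moves to 7(W), 6(W), 3(W); every one is W ⇒ L
n=10: moves to 8(W), 7(W), 4(W); every one is W ⇒ L
n=11: can move to 9, which is L ⇒ W
n=12: can move to 10, which is L ⇒ W
n=13: can move to 10, which is L ⇒ W
n=14: moves to 12(W), 11(W), 8(W); every one is W ⇒ L
n=15: can move to 9, which is L ⇒ W
n=16: can move to 14, which is L ⇒ W
n=17: can move to 14, which is L ⇒ W
n=18: moves to 16(W), 15(W), 12(W); every one is W ⇒ L
n=19: moves to 17(W), 16(W), 13(W); every one is W ⇒ L
n=20: can move to 18, which is L ⇒ W
n=21: can move to 19, which is L ⇒ W
n=22: can move to 19, which is L ⇒ W
n=23: moves to 21(W), 20(W), 17(W); every one is W ⇒ L
n=24: can move to 18, which is L ⇒ W
n=25: can move to 23, which is L ⇒ W
n=26: can move to 23, which is L ⇒ W
n=27: moves to 25(W), 24(W), 21(W); every one is W ⇒ L
n=28: moves to 26(W), 25(W), 22(W); every one is W ⇒ L
n=29: can move to 27, which is L ⇒ W
From 29, the L positions reachable in one move are: 27, 23. Any move reaching one of these is winning.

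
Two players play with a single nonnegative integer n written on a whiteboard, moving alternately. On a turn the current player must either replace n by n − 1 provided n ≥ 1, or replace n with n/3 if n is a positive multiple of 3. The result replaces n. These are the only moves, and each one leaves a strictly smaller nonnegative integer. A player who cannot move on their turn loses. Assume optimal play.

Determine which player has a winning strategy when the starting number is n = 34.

The second player wins.

Work bottom-up. With no move the player to move loses. Otherwise the position is W if at least one move leads to an L position for the opponent, and L if every move leads to a W.
n=0: no move → L
n=1: W (go to 0, an L position)
n=2: L (sole option 1(W) is W)
n=3: W (go to 2, an L position)
n=4: L (sole option 3(W) is W)
n=5: W (go to 4, an L position)
n=6: W (go to 2, an L position)
n=7: L (sole option 6(W) is W)
n=8: W (go to 7, an L position)
n=9: L (options 3(W), 8(W) are all W)
n=10: W (go to 9, an L position)
n=11: L (sole option 10(W) is W)
n=12: W (go to 4, an L position)
n=13: L (sole option 12(W) is W)
n=14: W (go to 13, an L position)
n=15: L (options 5(W), 14(W) are all W)
n=16: W (go to 15, an L position)
n=17: L (sole option 16(W) is W)
n=18: W (go to 17, an L position)
n=19: L (sole option 18(W) is W)
n=20: W (go to 19, an L position)
n=21: W (go to 7, an L position)
n=22: L (sole option 21(W) is W)
n=23: W (go to 22, an L position)
n=24: L (options 8(W), 23(W) are all W)
n=25: W (go to 24, an L position)
n=26: L (sole option 25(W) is W)
n=27: W (go to 9, an L position)
n=28: L (sole option 27(W) is W)
n=29: W (go to 28, an L position)
n=30: L (options 10(W), 29(W) are all W)
n=31: W (go to 30, an L position)
n=32: L (sole option 31(W) is W)
n=33: W (go to 11, an L position)
n=34: L (sole option 33(W) is W)
Every move from 34 reaches a W position, so the mover loses.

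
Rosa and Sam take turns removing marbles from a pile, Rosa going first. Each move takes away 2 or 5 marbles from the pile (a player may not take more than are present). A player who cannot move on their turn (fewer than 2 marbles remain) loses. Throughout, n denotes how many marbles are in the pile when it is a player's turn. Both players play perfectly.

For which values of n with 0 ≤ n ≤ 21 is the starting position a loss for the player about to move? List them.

Use the standard recursion: the mover loses at a terminal position; elsewhere, the mover wins exactly when some move hands the opponent an L position.
n=0: no move → L
n=1: no move → L
n=2: can move to 0, which is L ⇒ W
n=3: can move to 1, which is L ⇒ W
n=4: the only move is to 2(W), a W ⇒ L
n=5: can move to 0, which is L ⇒ W
n=6: can move to 4, which is L ⇒ W
n=7: moves to 5(W), 2(W); every one is W ⇒ L
n=8: moves to 6(W), 3(W); every one is W ⇒ L
n=9: can move to 7, which is L ⇒ W
n=10: can move to 8, which is L ⇒ W
n=11: moves to 9(W), 6(W); every one is W ⇒ L
n=12: can move to 7, which is L ⇒ W
n=13: can move to 11, which is L ⇒ W
n=14: moves to 12(W), 9(W); every one is W ⇒ L
n=15: moves to 13(W), 10(W); every one is W ⇒ L
n=16: can move to 14, which is L ⇒ W
n=17: can move to 15, which is L ⇒ W
n=18: moves to 16(W), 13(W); every one is W ⇒ L
n=19: can move to 14, which is L ⇒ W
n=20: can move to 18, which is L ⇒ W
n=21: moves to 19(W), 16(W); every one is W ⇒ L
Reading off the rows marked L gives the requested list; there are 10 such values of n.

0, 1, 4, 7, 8, 11, 14, 15, 18, 21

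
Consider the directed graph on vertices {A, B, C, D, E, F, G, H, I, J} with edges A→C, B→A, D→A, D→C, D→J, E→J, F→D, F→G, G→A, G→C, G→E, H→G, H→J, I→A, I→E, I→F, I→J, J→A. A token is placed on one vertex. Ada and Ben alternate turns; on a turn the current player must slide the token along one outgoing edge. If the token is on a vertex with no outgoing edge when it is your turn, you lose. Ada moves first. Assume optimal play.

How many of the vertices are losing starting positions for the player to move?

4

Classify positions by backward induction: terminal positions (no move available) are L. From any other position, the mover wins iff some move reaches an L.
Every edge goes from a vertex to one that appears earlier in the order C, A, J, D, E, G, F, B, I, H, so processing vertices in that order labels each vertex after all of its successors.
C: no outgoing edge → L
A: can move to C, which is L ⇒ W
J: the only move is to A(W), a W ⇒ L
D: can move to J, which is L ⇒ W
E: can move to J, which is L ⇒ W
G: can move to C, which is L ⇒ W
F: moves to G(W), D(W); every one is W ⇒ L
B: the only move is to A(W), a W ⇒ L
I: can move to F, which is L ⇒ W
H: can move to J, which is L ⇒ W
The L vertices are B, C, F, J; that is 4 in all.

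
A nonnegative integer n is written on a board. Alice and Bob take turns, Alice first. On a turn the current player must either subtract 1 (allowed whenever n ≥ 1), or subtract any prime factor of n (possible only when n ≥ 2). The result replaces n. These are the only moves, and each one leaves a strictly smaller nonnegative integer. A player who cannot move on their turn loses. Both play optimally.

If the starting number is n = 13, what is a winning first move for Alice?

Move to 0.

Label each position W (a win for the player to move) or L (a loss). A position with no legal move is L; any other position is W exactly when some move reaches an L, and L when every move reaches a W.
n=0: no move → L
n=1: reaches L-position 0 → W
n=2: reaches L-position 0 → W
n=3: reaches L-position 0 → W
n=4: only reaches 2(W), 3(W), all W → L
n=5: reaches L-position 0 → W
n=6: reaches L-position 4 → W
n=7: reaches L-position 0 → W
n=8: only reaches 6(W), 7(W), all W → L
n=9: reaches L-position 8 → W
n=10: reaches L-position 8 → W
n=11: reaches L-position 0 → W
n=12: only reaches 9(W), 10(W), 11(W), all W → L
n=13: reaches L-position 0 → W
From 13, the L positions reachable in one move are: 0, 12. Any move reaching one of these is winning.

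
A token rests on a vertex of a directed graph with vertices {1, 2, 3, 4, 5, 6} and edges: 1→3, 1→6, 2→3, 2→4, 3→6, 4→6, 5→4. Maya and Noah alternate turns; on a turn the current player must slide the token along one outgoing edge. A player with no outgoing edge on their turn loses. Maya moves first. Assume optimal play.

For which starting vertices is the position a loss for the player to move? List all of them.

2, 5, 6

Work bottom-up. With no move the player to move loses. Otherwise the position is W if at least one move leads to an L position for the opponent, and L if every move leads to a W.
Every edge goes from a vertex to one that appears earlier in the order 6, 3, 4, 1, 2, 5, so processing vertices in that order labels each vertex after all of its successors.
6: no outgoing edge → L
3: can move to 6, which is L ⇒ W
4: can move to 6, which is L ⇒ W
1: can move to 6, which is L ⇒ W
2: moves to 4(W), 3(W); every one is W ⇒ L
5: the only move is to 4(W), a W ⇒ L
Reading off the rows marked L gives the requested list; there are 3 such vertices.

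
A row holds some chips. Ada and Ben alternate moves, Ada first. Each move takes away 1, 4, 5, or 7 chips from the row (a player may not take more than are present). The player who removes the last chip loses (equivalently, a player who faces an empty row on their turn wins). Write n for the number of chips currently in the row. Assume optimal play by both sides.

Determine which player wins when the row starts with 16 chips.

Ada wins.

Work bottom-up. With no move the player to move wins. Otherwise the position is W if at least one move leads to an L position for the opponent, and L if every move leads to a W.
n=0: no move; the opponent has just taken the last chip and therefore loses → W
n=1: the only move is to 0(W), a W ⇒ L
n=2: can move to 1, which is L ⇒ W
n=3: the only move is to 2(W), a W ⇒ L
n=4: can move to 3, which is L ⇒ W
n=5: can move to 1, which is L ⇒ W
n=6: can move to 1, which is L ⇒ W
n=7: can move to 3, which is L ⇒ W
n=8: can move to 3, which is L ⇒ W
n=9: moves to 8(W), 5(W), 4(W), 2(W); every one is W ⇒ L
n=10: can move to 9, which is L ⇒ W
n=11: moves to 10(W), 7(W), 6(W), 4(W); every one is W ⇒ L
n=12: can move to 11, which is L ⇒ W
n=13: can move to 9, which is L ⇒ W
n=14: can move to 9, which is L ⇒ W
n=15: can move to 11, which is L ⇒ W
n=16: can move to 11, which is L ⇒ W
The starting position 16 is W: Ada should remove 5, leaving 11, handing over an L position.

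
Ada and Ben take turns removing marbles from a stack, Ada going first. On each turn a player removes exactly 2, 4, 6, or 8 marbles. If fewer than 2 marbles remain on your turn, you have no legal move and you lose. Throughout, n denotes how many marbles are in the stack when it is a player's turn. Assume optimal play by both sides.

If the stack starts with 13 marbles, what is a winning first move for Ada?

Label each position W (a win for the player to move) or L (a loss). A position with no legal move is L; any other position is W exactly when some move reaches an L, and L when every move reaches a W.
n=0: no move → L
n=1: no move → L
n=2: W (go to 0, an L position)
n=3: W (go to 1, an L position)
n=4: W (go to 0, an L position)
n=5: W (go to 1, an L position)
n=6: W (go to 0, an L position)
n=7: W (go to 1, an L position)
n=8: W (go to 0, an L position)
n=9: W (go to 1, an L position)
n=10: L (options 8(W), 6(W), 4(W), 2(W) are all W)
n=11: L (options 9(W), 7(W), 5(W), 3(W) are all W)
n=12: W (go to 10, an L position)
n=13: W (go to 11, an L position)
From 13, the L positions reachable in one move are: 11.

Remove 2, leaving 11.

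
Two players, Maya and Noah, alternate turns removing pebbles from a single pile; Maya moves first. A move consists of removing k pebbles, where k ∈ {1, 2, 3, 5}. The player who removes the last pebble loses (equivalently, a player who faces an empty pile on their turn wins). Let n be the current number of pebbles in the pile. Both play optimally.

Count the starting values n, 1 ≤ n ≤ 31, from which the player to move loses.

8

Compute win/loss labels from the base case upward. A position with no move is W. Any other position is W if it can reach an L in one move, else L.
n=0: no move; the opponent has just taken the last pebble and therefore loses → W
n=1: only reaches 0(W), which is W → L
n=2: reaches L-position 1 → W
n=3: reaches L-position 1 → W
n=4: reaches L-position 1 → W
n=5: only reaches 4(W), 3(W), 2(W), 0(W), all W → L
n=6: reaches L-position 5 → W
n=7: reaches L-position 5 → W
n=8: reaches L-position 5 → W
n=9: only reaches 8(W), 7(W), 6(W), 4(W), all W → L
n=10: reaches L-position 9 → W
n=11: reaches L-position 9 → W
n=12: reaches L-position 9 → W
n=13: only reaches 12(W), 11(W), 10(W), 8(W), all W → L
n=14: reaches L-position 13 → W
n=15: reaches L-position 13 → W
n=16: reaches L-position 13 → W
n=17: only reaches 16(W), 15(W), 14(W), 12(W), all W → L
n=18: reaches L-position 17 → W
n=19: reaches L-position 17 → W
n=20: reaches L-position 17 → W
n=21: only reaches 20(W), 19(W), 18(W), 16(W), all W → L
n=22: reaches L-position 21 → W
n=23: reaches L-position 21 → W
n=24: reaches L-position 21 → W
n=25: only reaches 24(W), 23(W), 22(W), 20(W), all W → L
n=26: reaches L-position 25 → W
n=27: reaches L-position 25 → W
n=28: reaches L-position 25 → W
n=29: only reaches 28(W), 27(W), 26(W), 24(W), all W → L
n=30: reaches L-position 29 → W
n=31: reaches L-position 29 → W
L entries with 1 ≤ n ≤ 31 (the range starts at n=1): n = 1, 5, 9, 13, 17, 21, 25, 29; that makes 8.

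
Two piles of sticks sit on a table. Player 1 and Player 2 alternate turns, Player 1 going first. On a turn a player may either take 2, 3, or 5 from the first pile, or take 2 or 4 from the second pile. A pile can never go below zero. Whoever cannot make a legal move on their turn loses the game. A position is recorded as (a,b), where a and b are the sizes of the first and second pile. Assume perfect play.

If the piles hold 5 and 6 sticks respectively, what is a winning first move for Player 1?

Compute win/loss labels from the base case upward. A position with no move is L. Any other position is W if it can reach an L in one move, else L.
No move ever increases a pile, so every position that can arise here has a ≤ 5 and b ≤ 6; it is enough to label the cells with 0 ≤ a ≤ 5 and 0 ≤ b ≤ 6.
Every move lowers a or b (never raises either), so fill the grid row by row in increasing a, and left to right within a row: each cell's successors are then already labelled.
      b=0  b=1  b=2  b=3  b=4  b=5  b=6
a=0:    L    L    W    W    W    W    L
a=1:    L    L    W    W    W    W    L
a=2:    W    W    L    L    W    W    W
a=3:    W    W    L    L    W    W    W
a=4:    W    W    W    W    L    L    W
a=5:    W    W    W    W    L    L    W
Cells with no legal move (terminal, hence L): (0,0), (0,1), (1,0), (1,1).
The remaining L cells, each justified by listing all of its moves:
(0,6): only reaches (0,4)(W), (0,2)(W), all W → L
(1,6): only reaches (1,4)(W), (1,2)(W), all W → L
(2,2): only reaches (0,2)(W), (2,0)(W), all W → L
(2,3): only reaches (0,3)(W), (2,1)(W), all W → L
(3,2): only reaches (1,2)(W), (0,2)(W), (3,0)(W), all W → L
(3,3): only reaches (1,3)(W), (0,3)(W), (3,1)(W), all W → L
(4,4): only reaches (2,4)(W), (1,4)(W), (4,2)(W), (4,0)(W), all W → L
(4,5): only reaches (2,5)(W), (1,5)(W), (4,3)(W), (4,1)(W), all W → L
(5,4): only reaches (3,4)(W), (2,4)(W), (0,4)(W), (5,2)(W), (5,0)(W), all W → L
(5,5): only reaches (3,5)(W), (2,5)(W), (0,5)(W), (5,3)(W), (5,1)(W), all W → L
Every other cell has at least one move into one of the L cells above, so it is W.
From (5,6), the L positions reachable in one move are: (0,6), (5,4). Any move reaching one of these is winning.

Move to (0,6).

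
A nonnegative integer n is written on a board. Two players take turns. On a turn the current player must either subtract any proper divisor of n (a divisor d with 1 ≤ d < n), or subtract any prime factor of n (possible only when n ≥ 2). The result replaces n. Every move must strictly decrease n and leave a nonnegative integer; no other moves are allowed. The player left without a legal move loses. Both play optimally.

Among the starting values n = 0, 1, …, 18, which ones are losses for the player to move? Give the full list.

0, 1, 4, 9, 14

Build the W/L table. Terminal = L. A non-terminal position is W if it has a move to some L; otherwise it is L.
n=0: no move → L
n=1: no move → L
n=2: can move to 0, which is L ⇒ W
n=3: can move to 0, which is L ⇒ W
n=4: moves to 2(W), 3(W); every one is W ⇒ L
n=5: can move to 0, which is L ⇒ W
n=6: can move to 4, which is L ⇒ W
n=7: can move to 0, which is L ⇒ W
n=8: can move to 4, which is L ⇒ W
n=9: moves to 6(W), 8(W); every one is W ⇒ L
n=10: can move to 9, which is L ⇒ W
n=11: can move to 0, which is L ⇒ W
n=12: can move to 9, which is L ⇒ W
n=13: can move to 0, which is L ⇒ W
n=14: moves to 7(W), 12(W), 13(W); every one is W ⇒ L
n=15: can move to 14, which is L ⇒ W
n=16: can move to 14, which is L ⇒ W
n=17: can move to 0, which is L ⇒ W
n=18: can move to 9, which is L ⇒ W
The losing starting values of n are exactly the entries labelled L in this table (5 of them).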